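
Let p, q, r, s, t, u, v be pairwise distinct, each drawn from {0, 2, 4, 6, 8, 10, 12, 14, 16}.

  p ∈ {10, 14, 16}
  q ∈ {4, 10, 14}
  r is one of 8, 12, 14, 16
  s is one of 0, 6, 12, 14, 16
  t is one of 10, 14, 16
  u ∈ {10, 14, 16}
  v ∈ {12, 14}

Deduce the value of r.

8

The 3 variables p, t, u are confined to {10, 14, 16}, which locks those values in; drop them from q, r, s, v.
That leaves q = 4.
That leaves v = 12. Remove 12 from r, s.
So r = 8.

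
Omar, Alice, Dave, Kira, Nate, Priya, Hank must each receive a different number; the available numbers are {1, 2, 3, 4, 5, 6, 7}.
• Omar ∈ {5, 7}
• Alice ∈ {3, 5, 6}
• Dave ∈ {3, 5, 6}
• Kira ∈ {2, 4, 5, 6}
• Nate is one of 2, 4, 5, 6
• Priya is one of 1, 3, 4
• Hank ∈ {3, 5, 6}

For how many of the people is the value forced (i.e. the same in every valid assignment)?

The 7 variables together cover exactly {1, 2, 3, 4, 5, 6, 7} — 7 values for 7 variables — and 1 appears only in Priya's list, so Priya = 1.
Among the 6 still-open variables, 7 fits only Omar (and all 6 values in {2, 3, 4, 5, 6, 7} must be used), so Omar = 7.
Alice, Dave, Hank share exactly the 3 values {3, 5, 6}; by pigeonhole those values go to them, so strike 3, 5, 6 from Kira, Nate.
Determined: Omar=7, Priya=1. The other people each still have more than one consistent value. That makes 2.

2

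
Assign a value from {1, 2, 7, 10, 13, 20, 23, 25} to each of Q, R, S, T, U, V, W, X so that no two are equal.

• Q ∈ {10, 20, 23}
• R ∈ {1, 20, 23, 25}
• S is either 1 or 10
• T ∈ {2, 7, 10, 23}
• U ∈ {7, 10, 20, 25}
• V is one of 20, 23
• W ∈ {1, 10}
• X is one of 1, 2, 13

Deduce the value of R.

25

Among the 8 variables, 13 fits only X (and all 8 values in {1, 2, 7, 10, 13, 20, 23, 25} must be used), so X = 13.
The 7 still-open variables together cover exactly {1, 2, 7, 10, 20, 23, 25} — 7 values for 7 variables — and 2 appears only in T's list, so T = 2.
Among the 6 still-open variables, 7 fits only U (and all 6 values in {1, 7, 10, 20, 23, 25} must be used), so U = 7.
Among the 5 still-open variables, 25 fits only R (and all 5 values in {1, 10, 20, 23, 25} must be used), so R = 25.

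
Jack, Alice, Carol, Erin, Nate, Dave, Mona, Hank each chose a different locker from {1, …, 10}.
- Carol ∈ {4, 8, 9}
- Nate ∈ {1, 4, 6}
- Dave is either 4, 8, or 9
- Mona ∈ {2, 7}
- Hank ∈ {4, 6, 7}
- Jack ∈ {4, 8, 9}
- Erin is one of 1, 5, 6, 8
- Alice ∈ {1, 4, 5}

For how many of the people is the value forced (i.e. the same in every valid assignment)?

Among the 8 variables, 2 fits only Mona (and all 8 values in {1, 2, 4, 5, 6, 7, 8, 9} must be used), so Mona = 2.
The 7 still-open variables draw from only 7 values {1, 4, 5, 6, 7, 8, 9}, so each is used; only Hank can be 7, hence Hank = 7.
The 3 variables Jack, Carol, Dave are confined to {4, 8, 9}, which locks those values in; drop them from Alice, Erin, Nate.
Determined: Mona=2, Hank=7. The other people each still have more than one consistent value. That makes 2.

2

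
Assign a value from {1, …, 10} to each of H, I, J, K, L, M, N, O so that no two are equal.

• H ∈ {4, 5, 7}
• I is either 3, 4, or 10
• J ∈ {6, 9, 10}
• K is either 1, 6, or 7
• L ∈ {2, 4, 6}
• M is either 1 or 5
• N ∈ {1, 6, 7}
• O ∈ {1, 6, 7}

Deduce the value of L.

The 3 variables K, N, O are confined to {1, 6, 7}, which locks those values in; drop them from H, J, L, M.
M's domain is down to {5}, so M = 5. Eliminate 5 elsewhere: H.
That leaves H = 4. Strike 4 from I, L.
So L = 2.

2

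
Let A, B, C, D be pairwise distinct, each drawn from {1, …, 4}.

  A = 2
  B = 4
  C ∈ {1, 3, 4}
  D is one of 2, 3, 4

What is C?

A's domain is down to {2}, so A = 2. Strike 2 from D.
B's domain is down to {4}, so B = 4. Remove 4 from C, D.
D's domain is down to {3}, so D = 3. Strike 3 from C.
So C = 1.

1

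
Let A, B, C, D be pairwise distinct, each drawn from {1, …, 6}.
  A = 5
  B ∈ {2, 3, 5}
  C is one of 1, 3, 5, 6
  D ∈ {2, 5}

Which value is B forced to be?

3

A must be 5 (only option left). Remove 5 from B, C, D.
D has just one choice, so D = 2. So B can't be 2.
So B = 3.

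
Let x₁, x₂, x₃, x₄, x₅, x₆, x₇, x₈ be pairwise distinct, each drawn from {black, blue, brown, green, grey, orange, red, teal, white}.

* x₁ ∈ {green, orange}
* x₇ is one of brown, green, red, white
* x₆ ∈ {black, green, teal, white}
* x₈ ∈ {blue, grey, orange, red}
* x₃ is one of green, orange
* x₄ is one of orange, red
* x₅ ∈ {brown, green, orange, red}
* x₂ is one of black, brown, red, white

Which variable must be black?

x₂

x₁ and x₃ share exactly the 2 values {green, orange}; by pigeonhole those values go to them, so strike green, orange from x₄, x₅, x₆, x₇, x₈.
x₄ must be red (only option left). Strike red from x₂, x₅, x₇, x₈.
x₅'s domain is down to {brown}, so x₅ = brown. So x₂, x₇ can't be brown.
x₇ must be white (only option left). Remove white from x₂, x₆.
So black goes to x₂.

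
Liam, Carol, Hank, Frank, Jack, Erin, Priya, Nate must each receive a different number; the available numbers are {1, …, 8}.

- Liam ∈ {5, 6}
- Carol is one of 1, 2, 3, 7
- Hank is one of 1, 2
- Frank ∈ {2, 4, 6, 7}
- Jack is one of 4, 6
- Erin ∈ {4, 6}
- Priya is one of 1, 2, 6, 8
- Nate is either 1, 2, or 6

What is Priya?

8

The 8 variables together cover exactly {1, 2, 3, 4, 5, 6, 7, 8} — 8 values for 8 variables — and 3 appears only in Carol's list, so Carol = 3.
Among the 7 still-open variables, 5 fits only Liam (and all 7 values in {1, 2, 4, 5, 6, 7, 8} must be used), so Liam = 5.
The 6 still-open variables draw from only 6 values {1, 2, 4, 6, 7, 8}, so each is used; only Frank can be 7, hence Frank = 7.
The 5 still-open variables draw from only 5 values {1, 2, 4, 6, 8}, so each is used; only Priya can be 8, hence Priya = 8.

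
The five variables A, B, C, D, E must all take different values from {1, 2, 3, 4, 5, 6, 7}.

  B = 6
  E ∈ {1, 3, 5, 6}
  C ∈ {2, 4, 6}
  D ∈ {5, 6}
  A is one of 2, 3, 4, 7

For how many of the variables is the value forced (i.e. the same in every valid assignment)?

2

B has just one choice, so B = 6. So C, D, E can't be 6.
That leaves D = 5. Strike 5 from E.
Determined: B=6, D=5. The other variables each still have more than one consistent value. That makes 2.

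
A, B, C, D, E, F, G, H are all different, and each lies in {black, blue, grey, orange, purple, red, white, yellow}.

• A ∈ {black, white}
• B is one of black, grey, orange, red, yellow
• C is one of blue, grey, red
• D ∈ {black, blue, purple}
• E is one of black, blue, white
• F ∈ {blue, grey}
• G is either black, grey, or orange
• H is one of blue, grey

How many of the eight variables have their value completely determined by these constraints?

Among the 8 variables, purple fits only D (and all 8 values in {black, blue, grey, orange, purple, red, white, yellow} must be used), so D = purple.
Among the 7 still-open variables, yellow fits only B (and all 7 values in {black, blue, grey, orange, red, white, yellow} must be used), so B = yellow.
Among the 6 still-open variables, orange fits only G (and all 6 values in {black, blue, grey, orange, red, white} must be used), so G = orange.
Among the 5 still-open variables, red fits only C (and all 5 values in {black, blue, grey, red, white} must be used), so C = red.
F and H between them cover only {blue, grey} — a naked pair. Remove those values from E.
Determined: B=yellow, C=red, D=purple, G=orange. The other variables each still have more than one consistent value. That makes 4.

4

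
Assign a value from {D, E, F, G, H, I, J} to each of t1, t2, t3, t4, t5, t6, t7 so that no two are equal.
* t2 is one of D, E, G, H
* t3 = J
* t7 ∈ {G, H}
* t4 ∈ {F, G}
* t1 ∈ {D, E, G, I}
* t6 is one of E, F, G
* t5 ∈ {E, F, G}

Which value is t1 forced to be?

I

t3 has just one choice, so t3 = J.
The 6 still-open variables draw from only 6 values {D, E, F, G, H, I}, so each is used; only t1 can be I, hence t1 = I.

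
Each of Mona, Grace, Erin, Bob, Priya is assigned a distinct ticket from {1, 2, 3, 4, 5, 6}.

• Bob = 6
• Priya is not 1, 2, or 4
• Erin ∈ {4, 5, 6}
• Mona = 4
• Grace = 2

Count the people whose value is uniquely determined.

5

Mona's domain is down to {4}, so Mona = 4. Strike 4 from Erin.
That leaves Grace = 2.
Bob's domain is down to {6}, so Bob = 6. Strike 6 from Erin, Priya.
Erin's domain is down to {5}, so Erin = 5. So Priya can't be 5.
Priya has just one choice, so Priya = 3.
Every person is fixed: Mona=4, Grace=2, Erin=5, Bob=6, Priya=3. That makes 5.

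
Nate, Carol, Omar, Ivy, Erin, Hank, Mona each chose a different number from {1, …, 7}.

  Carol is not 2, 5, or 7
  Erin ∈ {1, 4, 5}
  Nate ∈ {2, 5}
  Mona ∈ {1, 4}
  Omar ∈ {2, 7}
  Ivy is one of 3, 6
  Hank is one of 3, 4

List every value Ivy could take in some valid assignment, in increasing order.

3, 6

The 7 variables draw from only 7 values {1, 2, 3, 4, 5, 6, 7}, so each is used; only Omar can be 7, hence Omar = 7.
Among the 6 still-open variables, 2 fits only Nate (and all 6 values in {1, 2, 3, 4, 5, 6} must be used), so Nate = 2.
The 5 still-open variables draw from only 5 values {1, 3, 4, 5, 6}, so each is used; only Erin can be 5, hence Erin = 5.
No further eliminations apply; Ivy can still be any of 3, 6.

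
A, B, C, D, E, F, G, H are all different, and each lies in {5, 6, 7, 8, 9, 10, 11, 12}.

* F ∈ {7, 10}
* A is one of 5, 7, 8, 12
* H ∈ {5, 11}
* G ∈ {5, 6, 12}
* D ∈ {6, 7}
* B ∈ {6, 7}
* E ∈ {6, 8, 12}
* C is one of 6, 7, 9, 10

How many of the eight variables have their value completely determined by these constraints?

The 8 variables together cover exactly {5, 6, 7, 8, 9, 10, 11, 12} — 8 values for 8 variables — and 9 appears only in C's list, so C = 9.
The 7 still-open variables together cover exactly {5, 6, 7, 8, 10, 11, 12} — 7 values for 7 variables — and 10 appears only in F's list, so F = 10.
The 6 still-open variables draw from only 6 values {5, 6, 7, 8, 11, 12}, so each is used; only H can be 11, hence H = 11.
The 2 variables B and D are confined to {6, 7}, which locks those values in; drop them from A, E, G.
Determined: C=9, F=10, H=11. The other variables each still have more than one consistent value. That makes 3.

3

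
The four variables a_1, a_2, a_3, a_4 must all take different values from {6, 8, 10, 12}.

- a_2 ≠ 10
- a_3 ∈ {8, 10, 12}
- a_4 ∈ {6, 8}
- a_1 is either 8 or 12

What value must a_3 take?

10

The 4 variables draw from only 4 values {6, 8, 10, 12}, so each is used; only a_3 can be 10, hence a_3 = 10.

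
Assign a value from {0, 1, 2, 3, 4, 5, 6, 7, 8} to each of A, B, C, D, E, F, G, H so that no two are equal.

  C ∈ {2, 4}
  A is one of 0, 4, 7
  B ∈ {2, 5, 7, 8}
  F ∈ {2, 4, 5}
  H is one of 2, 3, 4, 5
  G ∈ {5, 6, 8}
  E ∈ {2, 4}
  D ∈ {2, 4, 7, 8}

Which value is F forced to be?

The 8 variables draw from only 8 values {0, 2, 3, 4, 5, 6, 7, 8}, so each is used; only A can be 0, hence A = 0.
The 7 still-open variables draw from only 7 values {2, 3, 4, 5, 6, 7, 8}, so each is used; only H can be 3, hence H = 3.
The 6 still-open variables draw from only 6 values {2, 4, 5, 6, 7, 8}, so each is used; only G can be 6, hence G = 6.
C and E share exactly the 2 values {2, 4}; by pigeonhole those values go to them, so strike 2, 4 from B, D, F.
So F = 5.

5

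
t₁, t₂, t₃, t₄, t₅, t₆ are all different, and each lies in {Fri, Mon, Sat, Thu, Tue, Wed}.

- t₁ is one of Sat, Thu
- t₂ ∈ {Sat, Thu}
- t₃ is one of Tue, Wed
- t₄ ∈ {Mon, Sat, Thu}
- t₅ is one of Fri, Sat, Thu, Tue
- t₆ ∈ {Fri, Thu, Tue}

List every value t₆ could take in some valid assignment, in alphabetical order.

The 6 variables draw from only 6 values {Fri, Mon, Sat, Thu, Tue, Wed}, so each is used; only t₄ can be Mon, hence t₄ = Mon.
Among the 5 still-open variables, Wed fits only t₃ (and all 5 values in {Fri, Sat, Thu, Tue, Wed} must be used), so t₃ = Wed.
t₁ and t₂ share exactly the 2 values {Sat, Thu}; by pigeonhole those values go to them, so strike Sat, Thu from t₅, t₆.
No further eliminations apply; t₆ can still be any of Fri, Tue.

Fri, Tue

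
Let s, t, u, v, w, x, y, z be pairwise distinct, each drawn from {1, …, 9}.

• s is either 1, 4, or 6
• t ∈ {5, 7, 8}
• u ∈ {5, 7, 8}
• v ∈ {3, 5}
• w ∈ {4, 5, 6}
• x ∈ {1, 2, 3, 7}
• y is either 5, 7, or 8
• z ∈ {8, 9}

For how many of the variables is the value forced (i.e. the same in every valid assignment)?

2

t, u, y between them cover only {5, 7, 8} — a naked triple. Remove those values from v, w, x, z.
v must be 3 (only option left). Strike 3 from x.
z has just one choice, so z = 9.
Determined: v=3, z=9. The other variables each still have more than one consistent value. That makes 2.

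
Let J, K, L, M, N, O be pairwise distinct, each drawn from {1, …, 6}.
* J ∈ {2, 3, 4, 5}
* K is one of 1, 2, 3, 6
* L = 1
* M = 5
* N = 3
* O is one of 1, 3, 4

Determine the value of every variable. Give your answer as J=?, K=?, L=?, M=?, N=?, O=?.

L has just one choice, so L = 1. Strike 1 from K, O.
M must be 5 (only option left). Strike 5 from J.
N must be 3 (only option left). So J, K, O can't be 3.
That leaves O = 4. Strike 4 from J.
J must be 2 (only option left). So K can't be 2.
K has just one choice, so K = 6.

J=2, K=6, L=1, M=5, N=3, O=4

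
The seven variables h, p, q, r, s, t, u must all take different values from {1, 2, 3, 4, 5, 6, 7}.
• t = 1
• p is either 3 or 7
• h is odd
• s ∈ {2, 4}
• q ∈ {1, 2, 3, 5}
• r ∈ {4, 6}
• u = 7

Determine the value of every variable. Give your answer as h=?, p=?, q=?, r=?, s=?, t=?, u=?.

t must be 1 (only option left). Strike 1 from h, q.
u's domain is down to {7}, so u = 7. So h, p can't be 7.
p must be 3 (only option left). Eliminate 3 elsewhere: h, q.
h has just one choice, so h = 5. Eliminate 5 elsewhere: q.
q must be 2 (only option left). Strike 2 from s.
s has just one choice, so s = 4. Strike 4 from r.
That leaves r = 6.

h=5, p=3, q=2, r=6, s=4, t=1, u=7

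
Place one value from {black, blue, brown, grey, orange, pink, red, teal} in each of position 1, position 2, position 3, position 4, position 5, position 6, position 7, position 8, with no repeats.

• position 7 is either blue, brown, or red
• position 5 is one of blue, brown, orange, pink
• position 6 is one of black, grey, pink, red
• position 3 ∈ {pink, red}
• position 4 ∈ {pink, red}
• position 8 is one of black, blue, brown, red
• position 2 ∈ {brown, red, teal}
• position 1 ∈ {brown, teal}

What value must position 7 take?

The 8 variables draw from only 8 values {black, blue, brown, grey, orange, pink, red, teal}, so each is used; only position 6 can be grey, hence position 6 = grey.
The 7 still-open variables together cover exactly {black, blue, brown, orange, pink, red, teal} — 7 values for 7 variables — and black appears only in position 8's list, so position 8 = black.
Among the 6 still-open variables, orange fits only position 5 (and all 6 values in {blue, brown, orange, pink, red, teal} must be used), so position 5 = orange.
The 5 still-open variables together cover exactly {blue, brown, pink, red, teal} — 5 values for 5 variables — and blue appears only in position 7's list, so position 7 = blue.

blue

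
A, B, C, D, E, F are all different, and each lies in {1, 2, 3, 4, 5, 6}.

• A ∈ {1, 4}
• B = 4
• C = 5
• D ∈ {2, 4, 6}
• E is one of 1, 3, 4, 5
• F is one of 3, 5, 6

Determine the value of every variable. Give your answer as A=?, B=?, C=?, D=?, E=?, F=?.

B has just one choice, so B = 4. Remove 4 from A, D, E.
That leaves C = 5. So E, F can't be 5.
A has just one choice, so A = 1. So E can't be 1.
E has just one choice, so E = 3. Eliminate 3 elsewhere: F.
That leaves F = 6. So D can't be 6.
D's domain is down to {2}, so D = 2.

A=1, B=4, C=5, D=2, E=3, F=6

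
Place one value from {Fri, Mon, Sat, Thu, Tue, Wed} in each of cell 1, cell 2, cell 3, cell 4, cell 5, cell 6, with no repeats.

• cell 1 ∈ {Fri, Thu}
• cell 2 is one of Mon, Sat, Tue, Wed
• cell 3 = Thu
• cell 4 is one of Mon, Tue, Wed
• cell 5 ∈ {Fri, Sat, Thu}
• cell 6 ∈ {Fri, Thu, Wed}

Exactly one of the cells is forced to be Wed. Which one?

cell 6

cell 3's domain is down to {Thu}, so cell 3 = Thu. Remove Thu from cell 1, cell 5, cell 6.
cell 1 has just one choice, so cell 1 = Fri. So cell 5, cell 6 can't be Fri.
So Wed goes to cell 6.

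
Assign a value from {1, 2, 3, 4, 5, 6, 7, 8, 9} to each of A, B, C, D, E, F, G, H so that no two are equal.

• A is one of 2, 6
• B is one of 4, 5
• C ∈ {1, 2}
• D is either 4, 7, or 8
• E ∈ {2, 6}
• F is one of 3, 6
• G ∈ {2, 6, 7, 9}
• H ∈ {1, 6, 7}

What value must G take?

9

A and E between them cover only {2, 6} — a naked pair. Remove those values from C, F, G, H.
That leaves C = 1. Eliminate 1 elsewhere: H.
F must be 3 (only option left).
H's domain is down to {7}, so H = 7. Eliminate 7 elsewhere: D, G.
So G = 9.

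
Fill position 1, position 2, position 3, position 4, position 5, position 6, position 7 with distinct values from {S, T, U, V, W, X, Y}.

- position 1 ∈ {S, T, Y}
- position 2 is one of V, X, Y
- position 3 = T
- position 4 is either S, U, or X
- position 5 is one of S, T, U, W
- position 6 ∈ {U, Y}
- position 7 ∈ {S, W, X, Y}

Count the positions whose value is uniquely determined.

2

position 3 must be T (only option left). Remove T from position 1, position 5.
The 6 still-open variables together cover exactly {S, U, V, W, X, Y} — 6 values for 6 variables — and V appears only in position 2's list, so position 2 = V.
Determined: position 2=V, position 3=T. The other positions each still have more than one consistent value. That makes 2.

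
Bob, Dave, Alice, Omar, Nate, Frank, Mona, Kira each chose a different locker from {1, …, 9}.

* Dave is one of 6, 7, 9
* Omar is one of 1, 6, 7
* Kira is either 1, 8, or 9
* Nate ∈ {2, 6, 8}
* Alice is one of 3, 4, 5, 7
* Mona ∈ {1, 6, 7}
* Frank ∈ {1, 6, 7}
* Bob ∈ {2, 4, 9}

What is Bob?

4

Omar, Frank, Mona between them cover only {1, 6, 7} — a naked triple. Remove those values from Dave, Alice, Nate, Kira.
That leaves Dave = 9. So Bob, Kira can't be 9.
Kira has just one choice, so Kira = 8. So Nate can't be 8.
Nate must be 2 (only option left). Eliminate 2 elsewhere: Bob.
So Bob = 4.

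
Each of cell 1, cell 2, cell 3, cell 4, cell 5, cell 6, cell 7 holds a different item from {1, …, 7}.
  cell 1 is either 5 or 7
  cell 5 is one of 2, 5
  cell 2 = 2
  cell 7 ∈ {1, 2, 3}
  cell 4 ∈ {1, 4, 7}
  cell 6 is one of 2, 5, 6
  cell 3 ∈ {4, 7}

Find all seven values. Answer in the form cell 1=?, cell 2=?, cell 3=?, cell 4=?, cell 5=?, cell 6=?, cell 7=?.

cell 2 must be 2 (only option left). So cell 5, cell 6, cell 7 can't be 2.
cell 5 has just one choice, so cell 5 = 5. Strike 5 from cell 1, cell 6.
cell 6 must be 6 (only option left).
That leaves cell 1 = 7. Remove 7 from cell 3, cell 4.
That leaves cell 3 = 4. Eliminate 4 elsewhere: cell 4.
cell 4 has just one choice, so cell 4 = 1. Strike 1 from cell 7.
cell 7 must be 3 (only option left).

cell 1=7, cell 2=2, cell 3=4, cell 4=1, cell 5=5, cell 6=6, cell 7=3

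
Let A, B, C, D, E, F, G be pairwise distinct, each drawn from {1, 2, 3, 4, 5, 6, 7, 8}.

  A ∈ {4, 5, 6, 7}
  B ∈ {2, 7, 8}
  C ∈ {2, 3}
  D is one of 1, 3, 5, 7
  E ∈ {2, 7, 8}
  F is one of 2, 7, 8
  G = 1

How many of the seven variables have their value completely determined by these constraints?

G has just one choice, so G = 1. So D can't be 1.
The 3 variables B, E, F are confined to {2, 7, 8}, which locks those values in; drop them from A, C, D.
That leaves C = 3. Strike 3 from D.
D must be 5 (only option left). Remove 5 from A.
Determined: C=3, D=5, G=1. The other variables each still have more than one consistent value. That makes 3.

3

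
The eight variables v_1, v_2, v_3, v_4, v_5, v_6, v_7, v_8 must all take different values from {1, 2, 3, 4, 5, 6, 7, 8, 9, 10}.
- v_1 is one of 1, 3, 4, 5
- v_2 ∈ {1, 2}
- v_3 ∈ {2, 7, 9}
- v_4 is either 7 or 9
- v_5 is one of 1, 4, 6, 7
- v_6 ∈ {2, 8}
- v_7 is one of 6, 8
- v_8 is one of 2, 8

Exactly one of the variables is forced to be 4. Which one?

The 2 variables v_6 and v_8 are confined to {2, 8}, which locks those values in; drop them from v_2, v_3, v_7.
v_2 has just one choice, so v_2 = 1. Eliminate 1 elsewhere: v_1, v_5.
That leaves v_7 = 6. So v_5 can't be 6.
v_3 and v_4 between them cover only {7, 9} — a naked pair. Remove those values from v_5.
So 4 goes to v_5.

v_5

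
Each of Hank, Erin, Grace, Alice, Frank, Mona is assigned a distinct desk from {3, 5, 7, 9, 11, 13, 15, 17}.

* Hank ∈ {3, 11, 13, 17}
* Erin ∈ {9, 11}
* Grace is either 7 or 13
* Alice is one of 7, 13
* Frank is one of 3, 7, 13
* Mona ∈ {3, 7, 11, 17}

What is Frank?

The 6 variables draw from only 6 values {3, 7, 9, 11, 13, 17}, so each is used; only Erin can be 9, hence Erin = 9.
The 2 variables Grace and Alice are confined to {7, 13}, which locks those values in; drop them from Hank, Frank, Mona.
So Frank = 3.

3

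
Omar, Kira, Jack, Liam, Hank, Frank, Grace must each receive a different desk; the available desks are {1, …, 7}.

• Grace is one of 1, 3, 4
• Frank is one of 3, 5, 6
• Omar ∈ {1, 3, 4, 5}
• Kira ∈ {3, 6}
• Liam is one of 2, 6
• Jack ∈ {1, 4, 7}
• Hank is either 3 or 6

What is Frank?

5

Among the 7 variables, 2 fits only Liam (and all 7 values in {1, 2, 3, 4, 5, 6, 7} must be used), so Liam = 2.
Among the 6 still-open variables, 7 fits only Jack (and all 6 values in {1, 3, 4, 5, 6, 7} must be used), so Jack = 7.
Kira and Hank share exactly the 2 values {3, 6}; by pigeonhole those values go to them, so strike 3, 6 from Omar, Frank, Grace.
So Frank = 5.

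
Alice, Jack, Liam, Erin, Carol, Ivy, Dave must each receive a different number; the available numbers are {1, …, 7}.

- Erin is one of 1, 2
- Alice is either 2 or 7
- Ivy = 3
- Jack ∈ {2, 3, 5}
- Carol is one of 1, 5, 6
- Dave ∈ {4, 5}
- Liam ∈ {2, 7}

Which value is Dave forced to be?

4

Ivy's domain is down to {3}, so Ivy = 3. Remove 3 from Jack.
The 6 still-open variables together cover exactly {1, 2, 4, 5, 6, 7} — 6 values for 6 variables — and 4 appears only in Dave's list, so Dave = 4.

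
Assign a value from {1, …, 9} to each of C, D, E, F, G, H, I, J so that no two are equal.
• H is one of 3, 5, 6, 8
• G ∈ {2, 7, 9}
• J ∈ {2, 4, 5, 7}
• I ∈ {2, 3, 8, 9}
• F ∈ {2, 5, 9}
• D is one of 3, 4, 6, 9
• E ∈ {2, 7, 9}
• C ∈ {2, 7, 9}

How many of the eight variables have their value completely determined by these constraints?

C, E, G share exactly the 3 values {2, 7, 9}; by pigeonhole those values go to them, so strike 2, 7, 9 from D, F, I, J.
F must be 5 (only option left). So H, J can't be 5.
J's domain is down to {4}, so J = 4. Eliminate 4 elsewhere: D.
Determined: F=5, J=4. The other variables each still have more than one consistent value. That makes 2.

2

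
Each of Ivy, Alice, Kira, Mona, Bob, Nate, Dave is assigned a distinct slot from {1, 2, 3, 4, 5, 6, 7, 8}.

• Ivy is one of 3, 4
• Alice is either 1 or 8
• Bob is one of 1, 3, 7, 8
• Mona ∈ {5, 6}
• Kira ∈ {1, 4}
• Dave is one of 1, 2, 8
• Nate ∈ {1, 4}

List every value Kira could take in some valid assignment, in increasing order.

1, 4

Kira and Nate share exactly the 2 values {1, 4}; by pigeonhole those values go to them, so strike 1, 4 from Ivy, Alice, Bob, Dave.
Ivy has just one choice, so Ivy = 3. Strike 3 from Bob.
Alice's domain is down to {8}, so Alice = 8. Remove 8 from Bob, Dave.
That leaves Bob = 7.
Dave must be 2 (only option left).
No further eliminations apply; Kira can still be any of 1, 4.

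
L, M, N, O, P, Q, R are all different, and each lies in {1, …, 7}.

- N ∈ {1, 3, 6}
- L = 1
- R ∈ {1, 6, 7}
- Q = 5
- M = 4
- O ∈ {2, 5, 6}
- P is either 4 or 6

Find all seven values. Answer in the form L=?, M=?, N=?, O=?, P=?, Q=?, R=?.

L=1, M=4, N=3, O=2, P=6, Q=5, R=7

L has just one choice, so L = 1. Remove 1 from N, R.
M has just one choice, so M = 4. Remove 4 from P.
P has just one choice, so P = 6. Strike 6 from N, O, R.
That leaves Q = 5. So O can't be 5.
R's domain is down to {7}, so R = 7.
N's domain is down to {3}, so N = 3.
O has just one choice, so O = 2.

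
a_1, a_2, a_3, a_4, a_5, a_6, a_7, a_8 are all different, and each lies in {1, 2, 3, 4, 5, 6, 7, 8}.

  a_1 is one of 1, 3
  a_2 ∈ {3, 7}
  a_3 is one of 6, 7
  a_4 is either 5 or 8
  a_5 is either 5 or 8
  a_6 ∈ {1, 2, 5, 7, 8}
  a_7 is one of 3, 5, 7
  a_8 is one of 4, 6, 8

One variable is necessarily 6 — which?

The 8 variables draw from only 8 values {1, 2, 3, 4, 5, 6, 7, 8}, so each is used; only a_6 can be 2, hence a_6 = 2.
Among the 7 still-open variables, 1 fits only a_1 (and all 7 values in {1, 3, 4, 5, 6, 7, 8} must be used), so a_1 = 1.
The 6 still-open variables together cover exactly {3, 4, 5, 6, 7, 8} — 6 values for 6 variables — and 4 appears only in a_8's list, so a_8 = 4.
The 5 still-open variables draw from only 5 values {3, 5, 6, 7, 8}, so each is used; only a_3 can be 6, hence a_3 = 6.

a_3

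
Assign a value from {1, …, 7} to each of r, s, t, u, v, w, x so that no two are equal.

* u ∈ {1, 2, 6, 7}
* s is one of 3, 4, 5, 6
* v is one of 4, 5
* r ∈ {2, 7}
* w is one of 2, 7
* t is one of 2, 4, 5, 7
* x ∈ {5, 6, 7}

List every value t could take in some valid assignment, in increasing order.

The 7 variables draw from only 7 values {1, 2, 3, 4, 5, 6, 7}, so each is used; only u can be 1, hence u = 1.
Among the 6 still-open variables, 3 fits only s (and all 6 values in {2, 3, 4, 5, 6, 7} must be used), so s = 3.
Among the 5 still-open variables, 6 fits only x (and all 5 values in {2, 4, 5, 6, 7} must be used), so x = 6.
The 2 variables r and w are confined to {2, 7}, which locks those values in; drop them from t.
No further eliminations apply; t can still be any of 4, 5.

4, 5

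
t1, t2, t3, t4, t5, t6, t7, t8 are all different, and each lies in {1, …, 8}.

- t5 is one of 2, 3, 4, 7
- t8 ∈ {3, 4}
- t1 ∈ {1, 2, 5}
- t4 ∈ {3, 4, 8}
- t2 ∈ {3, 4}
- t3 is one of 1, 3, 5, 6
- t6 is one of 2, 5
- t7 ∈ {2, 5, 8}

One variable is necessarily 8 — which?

Among the 8 variables, 6 fits only t3 (and all 8 values in {1, 2, 3, 4, 5, 6, 7, 8} must be used), so t3 = 6.
Among the 7 still-open variables, 1 fits only t1 (and all 7 values in {1, 2, 3, 4, 5, 7, 8} must be used), so t1 = 1.
Among the 6 still-open variables, 7 fits only t5 (and all 6 values in {2, 3, 4, 5, 7, 8} must be used), so t5 = 7.
t2 and t8 between them cover only {3, 4} — a naked pair. Remove those values from t4.
So 8 goes to t4.

t4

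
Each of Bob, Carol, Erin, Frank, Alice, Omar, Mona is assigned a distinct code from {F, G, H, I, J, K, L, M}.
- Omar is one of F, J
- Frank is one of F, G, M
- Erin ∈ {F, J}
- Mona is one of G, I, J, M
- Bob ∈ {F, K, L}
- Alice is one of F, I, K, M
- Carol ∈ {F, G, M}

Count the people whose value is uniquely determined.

3

Among the 7 variables, L fits only Bob (and all 7 values in {F, G, I, J, K, L, M} must be used), so Bob = L.
The 6 still-open variables draw from only 6 values {F, G, I, J, K, M}, so each is used; only Alice can be K, hence Alice = K.
The 5 still-open variables draw from only 5 values {F, G, I, J, M}, so each is used; only Mona can be I, hence Mona = I.
Erin and Omar share exactly the 2 values {F, J}; by pigeonhole those values go to them, so strike F, J from Carol, Frank.
Determined: Bob=L, Alice=K, Mona=I. The other people each still have more than one consistent value. That makes 3.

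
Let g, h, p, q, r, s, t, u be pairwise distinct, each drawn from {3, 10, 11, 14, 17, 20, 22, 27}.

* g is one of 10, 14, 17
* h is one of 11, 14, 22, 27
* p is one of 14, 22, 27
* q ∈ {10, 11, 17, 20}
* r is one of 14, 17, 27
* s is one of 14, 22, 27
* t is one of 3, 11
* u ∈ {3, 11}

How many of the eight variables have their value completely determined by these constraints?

The 8 variables together cover exactly {3, 10, 11, 14, 17, 20, 22, 27} — 8 values for 8 variables — and 20 appears only in q's list, so q = 20.
The 7 still-open variables draw from only 7 values {3, 10, 11, 14, 17, 22, 27}, so each is used; only g can be 10, hence g = 10.
The 6 still-open variables draw from only 6 values {3, 11, 14, 17, 22, 27}, so each is used; only r can be 17, hence r = 17.
t and u share exactly the 2 values {3, 11}; by pigeonhole those values go to them, so strike 3, 11 from h.
Determined: g=10, q=20, r=17. The other variables each still have more than one consistent value. That makes 3.

3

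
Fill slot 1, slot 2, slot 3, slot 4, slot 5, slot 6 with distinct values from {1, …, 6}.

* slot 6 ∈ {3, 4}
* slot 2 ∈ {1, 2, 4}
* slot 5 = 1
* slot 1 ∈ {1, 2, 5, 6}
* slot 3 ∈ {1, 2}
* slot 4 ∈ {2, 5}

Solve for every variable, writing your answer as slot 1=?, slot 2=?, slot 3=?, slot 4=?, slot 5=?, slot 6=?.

slot 5 must be 1 (only option left). Eliminate 1 elsewhere: slot 1, slot 2, slot 3.
That leaves slot 3 = 2. So slot 1, slot 2, slot 4 can't be 2.
slot 4's domain is down to {5}, so slot 4 = 5. Strike 5 from slot 1.
slot 1 has just one choice, so slot 1 = 6.
That leaves slot 2 = 4. So slot 6 can't be 4.
slot 6 must be 3 (only option left).

slot 1=6, slot 2=4, slot 3=2, slot 4=5, slot 5=1, slot 6=3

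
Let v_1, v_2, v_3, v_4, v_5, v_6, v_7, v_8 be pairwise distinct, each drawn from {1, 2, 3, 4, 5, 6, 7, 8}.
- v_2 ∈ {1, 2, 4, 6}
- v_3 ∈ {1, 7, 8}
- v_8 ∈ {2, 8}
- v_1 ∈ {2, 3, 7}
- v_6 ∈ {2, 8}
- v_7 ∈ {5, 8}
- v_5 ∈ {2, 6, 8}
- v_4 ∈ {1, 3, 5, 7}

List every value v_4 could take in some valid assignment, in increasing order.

1, 3, 7

The 8 variables draw from only 8 values {1, 2, 3, 4, 5, 6, 7, 8}, so each is used; only v_2 can be 4, hence v_2 = 4.
Among the 7 still-open variables, 6 fits only v_5 (and all 7 values in {1, 2, 3, 5, 6, 7, 8} must be used), so v_5 = 6.
v_6 and v_8 share exactly the 2 values {2, 8}; by pigeonhole those values go to them, so strike 2, 8 from v_1, v_3, v_7.
v_7 has just one choice, so v_7 = 5. So v_4 can't be 5.
No further eliminations apply; v_4 can still be any of 1, 3, 7.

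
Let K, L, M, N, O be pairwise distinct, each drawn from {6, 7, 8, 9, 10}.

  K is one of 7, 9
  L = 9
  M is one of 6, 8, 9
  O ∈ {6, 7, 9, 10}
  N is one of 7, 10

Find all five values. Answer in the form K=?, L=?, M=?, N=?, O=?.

K=7, L=9, M=8, N=10, O=6

L has just one choice, so L = 9. Remove 9 from K, M, O.
K must be 7 (only option left). Eliminate 7 elsewhere: N, O.
N's domain is down to {10}, so N = 10. Eliminate 10 elsewhere: O.
O's domain is down to {6}, so O = 6. So M can't be 6.
M has just one choice, so M = 8.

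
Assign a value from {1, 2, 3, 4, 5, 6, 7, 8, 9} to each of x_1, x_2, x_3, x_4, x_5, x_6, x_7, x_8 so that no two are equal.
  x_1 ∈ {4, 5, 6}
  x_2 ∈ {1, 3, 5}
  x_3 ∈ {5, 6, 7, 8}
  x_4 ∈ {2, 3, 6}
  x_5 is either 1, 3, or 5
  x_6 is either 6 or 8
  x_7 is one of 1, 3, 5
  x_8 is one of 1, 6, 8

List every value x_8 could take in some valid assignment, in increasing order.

Among the 8 variables, 2 fits only x_4 (and all 8 values in {1, 2, 3, 4, 5, 6, 7, 8} must be used), so x_4 = 2.
Among the 7 still-open variables, 4 fits only x_1 (and all 7 values in {1, 3, 4, 5, 6, 7, 8} must be used), so x_1 = 4.
The 6 still-open variables together cover exactly {1, 3, 5, 6, 7, 8} — 6 values for 6 variables — and 7 appears only in x_3's list, so x_3 = 7.
x_2, x_5, x_7 between them cover only {1, 3, 5} — a naked triple. Remove those values from x_8.
No further eliminations apply; x_8 can still be any of 6, 8.

6, 8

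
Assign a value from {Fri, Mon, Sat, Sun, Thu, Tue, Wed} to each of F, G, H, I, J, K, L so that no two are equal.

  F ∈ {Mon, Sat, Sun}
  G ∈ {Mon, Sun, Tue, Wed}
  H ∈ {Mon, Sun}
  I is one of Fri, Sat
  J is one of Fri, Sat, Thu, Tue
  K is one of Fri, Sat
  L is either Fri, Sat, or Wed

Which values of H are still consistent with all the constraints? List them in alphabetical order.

Mon, Sun

The 7 variables draw from only 7 values {Fri, Mon, Sat, Sun, Thu, Tue, Wed}, so each is used; only J can be Thu, hence J = Thu.
The 6 still-open variables together cover exactly {Fri, Mon, Sat, Sun, Tue, Wed} — 6 values for 6 variables — and Tue appears only in G's list, so G = Tue.
The 5 still-open variables together cover exactly {Fri, Mon, Sat, Sun, Wed} — 5 values for 5 variables — and Wed appears only in L's list, so L = Wed.
I and K between them cover only {Fri, Sat} — a naked pair. Remove those values from F.
No further eliminations apply; H can still be any of Mon, Sun.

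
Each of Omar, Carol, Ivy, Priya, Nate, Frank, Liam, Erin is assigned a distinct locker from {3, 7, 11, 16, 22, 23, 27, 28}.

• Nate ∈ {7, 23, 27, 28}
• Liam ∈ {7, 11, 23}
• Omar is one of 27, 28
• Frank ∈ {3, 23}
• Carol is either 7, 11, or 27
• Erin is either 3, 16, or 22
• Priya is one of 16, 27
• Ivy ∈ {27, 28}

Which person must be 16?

Among the 8 variables, 22 fits only Erin (and all 8 values in {3, 7, 11, 16, 22, 23, 27, 28} must be used), so Erin = 22.
Among the 7 still-open variables, 3 fits only Frank (and all 7 values in {3, 7, 11, 16, 23, 27, 28} must be used), so Frank = 3.
Among the 6 still-open variables, 16 fits only Priya (and all 6 values in {7, 11, 16, 23, 27, 28} must be used), so Priya = 16.

Priya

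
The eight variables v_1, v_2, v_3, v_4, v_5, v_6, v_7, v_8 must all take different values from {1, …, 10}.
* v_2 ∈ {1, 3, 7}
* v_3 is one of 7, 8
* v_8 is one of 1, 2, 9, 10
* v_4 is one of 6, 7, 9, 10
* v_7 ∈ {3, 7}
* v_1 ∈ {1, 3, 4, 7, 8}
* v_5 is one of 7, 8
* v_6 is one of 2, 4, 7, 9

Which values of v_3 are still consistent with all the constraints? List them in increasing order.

7, 8

v_3 and v_5 share exactly the 2 values {7, 8}; by pigeonhole those values go to them, so strike 7, 8 from v_1, v_2, v_4, v_6, v_7.
v_7 must be 3 (only option left). Remove 3 from v_1, v_2.
v_2's domain is down to {1}, so v_2 = 1. Eliminate 1 elsewhere: v_1, v_8.
That leaves v_1 = 4. So v_6 can't be 4.
No further eliminations apply; v_3 can still be any of 7, 8.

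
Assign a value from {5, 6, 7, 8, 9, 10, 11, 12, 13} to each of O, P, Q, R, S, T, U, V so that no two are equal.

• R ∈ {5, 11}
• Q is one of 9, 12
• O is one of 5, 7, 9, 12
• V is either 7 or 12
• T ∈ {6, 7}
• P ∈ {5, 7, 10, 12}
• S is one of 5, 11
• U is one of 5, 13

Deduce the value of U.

13

The 8 variables draw from only 8 values {5, 6, 7, 9, 10, 11, 12, 13}, so each is used; only T can be 6, hence T = 6.
The 7 still-open variables draw from only 7 values {5, 7, 9, 10, 11, 12, 13}, so each is used; only P can be 10, hence P = 10.
Among the 6 still-open variables, 13 fits only U (and all 6 values in {5, 7, 9, 11, 12, 13} must be used), so U = 13.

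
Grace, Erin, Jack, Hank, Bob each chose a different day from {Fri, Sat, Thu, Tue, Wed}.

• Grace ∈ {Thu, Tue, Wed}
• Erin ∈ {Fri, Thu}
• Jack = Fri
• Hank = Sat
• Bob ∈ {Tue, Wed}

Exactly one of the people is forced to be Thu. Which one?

Jack has just one choice, so Jack = Fri. So Erin can't be Fri.
So Thu goes to Erin.

Erin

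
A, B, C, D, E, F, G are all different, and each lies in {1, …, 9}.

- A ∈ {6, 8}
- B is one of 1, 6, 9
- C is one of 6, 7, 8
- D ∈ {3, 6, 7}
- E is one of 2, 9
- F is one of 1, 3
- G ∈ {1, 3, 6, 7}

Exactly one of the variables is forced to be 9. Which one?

The 7 variables draw from only 7 values {1, 2, 3, 6, 7, 8, 9}, so each is used; only E can be 2, hence E = 2.
The 6 still-open variables together cover exactly {1, 3, 6, 7, 8, 9} — 6 values for 6 variables — and 9 appears only in B's list, so B = 9.

B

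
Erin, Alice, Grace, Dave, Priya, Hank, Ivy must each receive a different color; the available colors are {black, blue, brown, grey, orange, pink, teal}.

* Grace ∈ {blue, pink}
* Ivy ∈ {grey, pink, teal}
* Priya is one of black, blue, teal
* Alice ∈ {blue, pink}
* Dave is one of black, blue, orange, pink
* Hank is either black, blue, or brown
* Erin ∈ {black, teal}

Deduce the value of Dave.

The 7 variables draw from only 7 values {black, blue, brown, grey, orange, pink, teal}, so each is used; only Hank can be brown, hence Hank = brown.
The 6 still-open variables draw from only 6 values {black, blue, grey, orange, pink, teal}, so each is used; only Ivy can be grey, hence Ivy = grey.
The 5 still-open variables draw from only 5 values {black, blue, orange, pink, teal}, so each is used; only Dave can be orange, hence Dave = orange.

orange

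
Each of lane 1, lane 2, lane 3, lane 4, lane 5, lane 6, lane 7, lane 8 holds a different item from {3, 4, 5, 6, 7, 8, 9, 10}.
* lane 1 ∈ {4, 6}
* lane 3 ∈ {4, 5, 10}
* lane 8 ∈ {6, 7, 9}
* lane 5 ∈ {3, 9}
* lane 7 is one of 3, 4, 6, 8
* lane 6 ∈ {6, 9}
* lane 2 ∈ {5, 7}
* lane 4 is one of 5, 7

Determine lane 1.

The 8 variables draw from only 8 values {3, 4, 5, 6, 7, 8, 9, 10}, so each is used; only lane 7 can be 8, hence lane 7 = 8.
The 7 still-open variables together cover exactly {3, 4, 5, 6, 7, 9, 10} — 7 values for 7 variables — and 3 appears only in lane 5's list, so lane 5 = 3.
The 6 still-open variables draw from only 6 values {4, 5, 6, 7, 9, 10}, so each is used; only lane 3 can be 10, hence lane 3 = 10.
The 5 still-open variables together cover exactly {4, 5, 6, 7, 9} — 5 values for 5 variables — and 4 appears only in lane 1's list, so lane 1 = 4.

4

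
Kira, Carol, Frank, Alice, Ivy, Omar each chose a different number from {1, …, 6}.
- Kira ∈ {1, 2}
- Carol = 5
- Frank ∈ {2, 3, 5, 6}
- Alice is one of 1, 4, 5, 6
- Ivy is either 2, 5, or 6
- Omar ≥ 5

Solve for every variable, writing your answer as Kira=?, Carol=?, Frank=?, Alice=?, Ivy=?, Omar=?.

Carol must be 5 (only option left). So Frank, Alice, Ivy, Omar can't be 5.
Omar's domain is down to {6}, so Omar = 6. Remove 6 from Frank, Alice, Ivy.
Ivy's domain is down to {2}, so Ivy = 2. Remove 2 from Kira, Frank.
Kira's domain is down to {1}, so Kira = 1. Strike 1 from Alice.
That leaves Frank = 3.
Alice has just one choice, so Alice = 4.

Kira=1, Carol=5, Frank=3, Alice=4, Ivy=2, Omar=6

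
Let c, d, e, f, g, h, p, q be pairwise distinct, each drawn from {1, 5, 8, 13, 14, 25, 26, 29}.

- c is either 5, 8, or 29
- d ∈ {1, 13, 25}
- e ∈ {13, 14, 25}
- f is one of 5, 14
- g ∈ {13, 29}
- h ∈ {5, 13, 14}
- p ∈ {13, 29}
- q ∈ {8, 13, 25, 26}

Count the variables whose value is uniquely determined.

Among the 8 variables, 1 fits only d (and all 8 values in {1, 5, 8, 13, 14, 25, 26, 29} must be used), so d = 1.
Among the 7 still-open variables, 26 fits only q (and all 7 values in {5, 8, 13, 14, 25, 26, 29} must be used), so q = 26.
The 6 still-open variables together cover exactly {5, 8, 13, 14, 25, 29} — 6 values for 6 variables — and 8 appears only in c's list, so c = 8.
Among the 5 still-open variables, 25 fits only e (and all 5 values in {5, 13, 14, 25, 29} must be used), so e = 25.
The 2 variables g and p are confined to {13, 29}, which locks those values in; drop them from h.
Determined: c=8, d=1, e=25, q=26. The other variables each still have more than one consistent value. That makes 4.

4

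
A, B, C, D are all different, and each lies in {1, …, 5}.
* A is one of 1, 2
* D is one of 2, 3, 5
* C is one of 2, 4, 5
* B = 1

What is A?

B's domain is down to {1}, so B = 1. So A can't be 1.
So A = 2.

2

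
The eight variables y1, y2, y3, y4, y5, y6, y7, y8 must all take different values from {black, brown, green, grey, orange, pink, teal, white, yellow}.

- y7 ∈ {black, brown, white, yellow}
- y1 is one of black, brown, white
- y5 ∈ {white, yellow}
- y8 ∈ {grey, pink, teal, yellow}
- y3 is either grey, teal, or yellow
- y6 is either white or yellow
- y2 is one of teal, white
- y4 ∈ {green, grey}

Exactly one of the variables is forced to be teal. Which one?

y2

The 8 variables together cover exactly {black, brown, green, grey, pink, teal, white, yellow} — 8 values for 8 variables — and green appears only in y4's list, so y4 = green.
The 7 still-open variables draw from only 7 values {black, brown, grey, pink, teal, white, yellow}, so each is used; only y8 can be pink, hence y8 = pink.
The 6 still-open variables together cover exactly {black, brown, grey, teal, white, yellow} — 6 values for 6 variables — and grey appears only in y3's list, so y3 = grey.
Among the 5 still-open variables, teal fits only y2 (and all 5 values in {black, brown, teal, white, yellow} must be used), so y2 = teal.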